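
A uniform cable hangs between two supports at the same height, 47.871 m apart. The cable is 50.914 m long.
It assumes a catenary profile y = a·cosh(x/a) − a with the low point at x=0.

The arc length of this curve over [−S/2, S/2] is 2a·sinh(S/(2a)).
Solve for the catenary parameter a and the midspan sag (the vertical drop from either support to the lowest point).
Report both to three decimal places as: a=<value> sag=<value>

a=39.121 sag=7.553

seed: a₀ = √(S³/(24(L−S))) = √(47.871³/(24·3.043)) = 38.757178
iter 1: u=0.617576  f(a)=+5.856e-02  f'(a)=-1.631e-01  a ← 38.757178 − (+5.856e-02/-1.631e-01) = 39.116220
iter 2: u=0.611907  f(a)=+8.237e-04  f'(a)=-1.585e-01  a ← 39.116220 − (+8.237e-04/-1.585e-01) = 39.121416
iter 3: u=0.611826  f(a)=+1.681e-07  f'(a)=-1.585e-01  a ← 39.121416 − (+1.681e-07/-1.585e-01) = 39.121417
iter 4: u=0.611826  f(a)=+0.000e+00  f'(a)=-1.585e-01  a ← 39.121417 − (+0.000e+00/-1.585e-01) = 39.121417
converged: |Δa| < 1e-12 after 4 iterations
sag = a·(cosh(S/(2a)) − 1) = 39.121417·(cosh(0.611826) − 1) = 7.553460
T_max/T_min = cosh(S/(2a)) = 1.193077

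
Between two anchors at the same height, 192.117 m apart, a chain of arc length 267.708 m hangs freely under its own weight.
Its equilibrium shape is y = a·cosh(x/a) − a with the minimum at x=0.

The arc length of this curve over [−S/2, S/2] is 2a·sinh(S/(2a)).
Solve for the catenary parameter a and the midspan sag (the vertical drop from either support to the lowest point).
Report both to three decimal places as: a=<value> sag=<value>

a=65.918 sag=83.287

seed: a₀ = √(S³/(24(L−S))) = √(192.117³/(24·75.591)) = 62.518425
iter 1: u=1.536483  f(a)=+9.441e+00  f'(a)=-3.039e+00  a ← 62.518425 − (+9.441e+00/-3.039e+00) = 65.624661
iter 2: u=1.463756  f(a)=+7.492e-01  f'(a)=-2.574e+00  a ← 65.624661 − (+7.492e-01/-2.574e+00) = 65.915689
iter 3: u=1.457293  f(a)=+5.618e-03  f'(a)=-2.536e+00  a ← 65.915689 − (+5.618e-03/-2.536e+00) = 65.917904
iter 4: u=1.457244  f(a)=+3.210e-07  f'(a)=-2.536e+00  a ← 65.917904 − (+3.210e-07/-2.536e+00) = 65.917904
iter 5: u=1.457244  f(a)=-5.684e-14  f'(a)=-2.536e+00  a ← 65.917904 − (-5.684e-14/-2.536e+00) = 65.917904
converged: |Δa| < 1e-12 after 5 iterations
sag = a·(cosh(S/(2a)) − 1) = 65.917904·(cosh(1.457244) − 1) = 83.286866
T_max/T_min = cosh(S/(2a)) = 2.263494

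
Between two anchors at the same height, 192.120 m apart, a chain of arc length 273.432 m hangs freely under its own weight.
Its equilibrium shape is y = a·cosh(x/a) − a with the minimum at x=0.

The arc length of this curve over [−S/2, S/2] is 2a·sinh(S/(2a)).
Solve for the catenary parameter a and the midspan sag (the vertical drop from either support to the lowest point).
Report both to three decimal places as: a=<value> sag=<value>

seed: a₀ = √(S³/(24(L−S))) = √(192.120³/(24·81.312)) = 60.280372
iter 1: u=1.593554  f(a)=+1.097e+01  f'(a)=-3.448e+00  a ← 60.280372 − (+1.097e+01/-3.448e+00) = 63.462202
iter 2: u=1.513657  f(a)=+9.285e-01  f'(a)=-2.887e+00  a ← 63.462202 − (+9.285e-01/-2.887e+00) = 63.783822
iter 3: u=1.506025  f(a)=+8.009e-03  f'(a)=-2.837e+00  a ← 63.783822 − (+8.009e-03/-2.837e+00) = 63.786645
iter 4: u=1.505958  f(a)=+6.073e-07  f'(a)=-2.837e+00  a ← 63.786645 − (+6.073e-07/-2.837e+00) = 63.786645
iter 5: u=1.505958  f(a)=-1.137e-13  f'(a)=-2.837e+00  a ← 63.786645 − (-1.137e-13/-2.837e+00) = 63.786645
converged: |Δa| < 1e-12 after 5 iterations
sag = a·(cosh(S/(2a)) − 1) = 63.786645·(cosh(1.505958) − 1) = 87.077535
T_max/T_min = cosh(S/(2a)) = 2.365137

a=63.787 sag=87.078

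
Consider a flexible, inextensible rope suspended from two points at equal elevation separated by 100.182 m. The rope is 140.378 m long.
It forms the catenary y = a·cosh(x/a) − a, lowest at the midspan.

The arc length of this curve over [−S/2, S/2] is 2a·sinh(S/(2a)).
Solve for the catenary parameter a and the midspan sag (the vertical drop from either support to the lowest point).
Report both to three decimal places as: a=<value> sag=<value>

seed: a₀ = √(S³/(24(L−S))) = √(100.182³/(24·40.196)) = 32.284012
iter 1: u=1.551573  f(a)=+5.125e+00  f'(a)=-3.144e+00  a ← 32.284012 − (+5.125e+00/-3.144e+00) = 33.914397
iter 2: u=1.476983  f(a)=+4.138e-01  f'(a)=-2.655e+00  a ← 33.914397 − (+4.138e-01/-2.655e+00) = 34.070288
iter 3: u=1.470225  f(a)=+3.222e-03  f'(a)=-2.613e+00  a ← 34.070288 − (+3.222e-03/-2.613e+00) = 34.071521
iter 4: u=1.470172  f(a)=+1.986e-07  f'(a)=-2.613e+00  a ← 34.071521 − (+1.986e-07/-2.613e+00) = 34.071521
iter 5: u=1.470172  f(a)=+0.000e+00  f'(a)=-2.613e+00  a ← 34.071521 − (+0.000e+00/-2.613e+00) = 34.071521
converged: |Δa| < 1e-12 after 5 iterations
sag = a·(cosh(S/(2a)) − 1) = 34.071521·(cosh(1.470172) − 1) = 43.950042
T_max/T_min = cosh(S/(2a)) = 2.289935

a=34.072 sag=43.950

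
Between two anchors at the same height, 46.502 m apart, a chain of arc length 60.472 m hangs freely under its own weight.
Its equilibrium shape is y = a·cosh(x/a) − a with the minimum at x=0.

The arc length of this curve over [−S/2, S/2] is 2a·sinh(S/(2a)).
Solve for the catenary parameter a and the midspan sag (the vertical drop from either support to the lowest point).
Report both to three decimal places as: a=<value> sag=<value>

a=18.050 sag=17.164

seed: a₀ = √(S³/(24(L−S))) = √(46.502³/(24·13.970)) = 17.318235
iter 1: u=1.342573  f(a)=+1.314e+00  f'(a)=-1.923e+00  a ← 17.318235 − (+1.314e+00/-1.923e+00) = 18.001606
iter 2: u=1.291607  f(a)=+8.181e-02  f'(a)=-1.691e+00  a ← 18.001606 − (+8.181e-02/-1.691e+00) = 18.049988
iter 3: u=1.288145  f(a)=+3.634e-04  f'(a)=-1.676e+00  a ← 18.049988 − (+3.634e-04/-1.676e+00) = 18.050205
iter 4: u=1.288129  f(a)=+7.240e-09  f'(a)=-1.676e+00  a ← 18.050205 − (+7.240e-09/-1.676e+00) = 18.050205
iter 5: u=1.288129  f(a)=+0.000e+00  f'(a)=-1.676e+00  a ← 18.050205 − (+0.000e+00/-1.676e+00) = 18.050205
converged: |Δa| < 1e-12 after 5 iterations
sag = a·(cosh(S/(2a)) − 1) = 18.050205·(cosh(1.288129) − 1) = 17.163792
T_max/T_min = cosh(S/(2a)) = 1.950892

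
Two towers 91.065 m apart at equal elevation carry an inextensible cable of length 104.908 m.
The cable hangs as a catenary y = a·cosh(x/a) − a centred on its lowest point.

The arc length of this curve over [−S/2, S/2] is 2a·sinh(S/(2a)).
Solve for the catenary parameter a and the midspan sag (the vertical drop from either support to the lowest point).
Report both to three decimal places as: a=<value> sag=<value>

a=48.728 sag=22.867

seed: a₀ = √(S³/(24(L−S))) = √(91.065³/(24·13.843)) = 47.676735
iter 1: u=0.955026  f(a)=+6.452e-01  f'(a)=-6.354e-01  a ← 47.676735 − (+6.452e-01/-6.354e-01) = 48.692086
iter 2: u=0.935111  f(a)=+2.119e-02  f'(a)=-5.943e-01  a ← 48.692086 − (+2.119e-02/-5.943e-01) = 48.727735
iter 3: u=0.934427  f(a)=+2.456e-05  f'(a)=-5.929e-01  a ← 48.727735 − (+2.456e-05/-5.929e-01) = 48.727776
iter 4: u=0.934426  f(a)=+3.310e-11  f'(a)=-5.929e-01  a ← 48.727776 − (+3.310e-11/-5.929e-01) = 48.727776
iter 5: u=0.934426  f(a)=+0.000e+00  f'(a)=-5.929e-01  a ← 48.727776 − (+0.000e+00/-5.929e-01) = 48.727776
converged: |Δa| < 1e-12 after 5 iterations
sag = a·(cosh(S/(2a)) − 1) = 48.727776·(cosh(0.934426) − 1) = 22.867044
T_max/T_min = cosh(S/(2a)) = 1.469282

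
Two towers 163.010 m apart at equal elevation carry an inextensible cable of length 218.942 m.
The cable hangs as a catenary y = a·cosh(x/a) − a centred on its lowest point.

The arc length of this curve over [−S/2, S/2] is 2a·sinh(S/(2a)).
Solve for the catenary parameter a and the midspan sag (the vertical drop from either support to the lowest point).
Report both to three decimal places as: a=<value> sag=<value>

a=59.524 sag=65.083

seed: a₀ = √(S³/(24(L−S))) = √(163.010³/(24·55.932)) = 56.804871
iter 1: u=1.434824  f(a)=+6.048e+00  f'(a)=-2.406e+00  a ← 56.804871 − (+6.048e+00/-2.406e+00) = 59.318883
iter 2: u=1.374014  f(a)=+4.247e-01  f'(a)=-2.079e+00  a ← 59.318883 − (+4.247e-01/-2.079e+00) = 59.523183
iter 3: u=1.369298  f(a)=+2.443e-03  f'(a)=-2.055e+00  a ← 59.523183 − (+2.443e-03/-2.055e+00) = 59.524372
iter 4: u=1.369271  f(a)=+8.192e-08  f'(a)=-2.055e+00  a ← 59.524372 − (+8.192e-08/-2.055e+00) = 59.524372
iter 5: u=1.369271  f(a)=+2.842e-14  f'(a)=-2.055e+00  a ← 59.524372 − (+2.842e-14/-2.055e+00) = 59.524372
converged: |Δa| < 1e-12 after 5 iterations
sag = a·(cosh(S/(2a)) − 1) = 59.524372·(cosh(1.369271) − 1) = 65.083215
T_max/T_min = cosh(S/(2a)) = 2.093388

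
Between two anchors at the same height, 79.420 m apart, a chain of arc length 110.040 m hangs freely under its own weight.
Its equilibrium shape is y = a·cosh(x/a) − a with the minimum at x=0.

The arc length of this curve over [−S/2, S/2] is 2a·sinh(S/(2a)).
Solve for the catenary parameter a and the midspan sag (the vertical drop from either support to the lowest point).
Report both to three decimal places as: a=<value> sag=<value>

a=27.502 sag=34.009

seed: a₀ = √(S³/(24(L−S))) = √(79.420³/(24·30.620)) = 26.108782
iter 1: u=1.520944  f(a)=+3.743e+00  f'(a)=-2.935e+00  a ← 26.108782 − (+3.743e+00/-2.935e+00) = 27.384124
iter 2: u=1.450110  f(a)=+2.917e-01  f'(a)=-2.494e+00  a ← 27.384124 − (+2.917e-01/-2.494e+00) = 27.501112
iter 3: u=1.443942  f(a)=+2.103e-03  f'(a)=-2.458e+00  a ← 27.501112 − (+2.103e-03/-2.458e+00) = 27.501968
iter 4: u=1.443897  f(a)=+1.111e-07  f'(a)=-2.458e+00  a ← 27.501968 − (+1.111e-07/-2.458e+00) = 27.501968
iter 5: u=1.443897  f(a)=+1.421e-14  f'(a)=-2.458e+00  a ← 27.501968 − (+1.421e-14/-2.458e+00) = 27.501968
converged: |Δa| < 1e-12 after 5 iterations
sag = a·(cosh(S/(2a)) − 1) = 27.501968·(cosh(1.443897) − 1) = 34.008670
T_max/T_min = cosh(S/(2a)) = 2.236590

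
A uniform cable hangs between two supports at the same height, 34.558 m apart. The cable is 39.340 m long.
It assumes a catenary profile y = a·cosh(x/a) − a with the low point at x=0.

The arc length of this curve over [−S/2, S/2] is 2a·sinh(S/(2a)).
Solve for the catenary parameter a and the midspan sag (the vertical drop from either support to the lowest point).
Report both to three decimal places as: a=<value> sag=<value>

seed: a₀ = √(S³/(24(L−S))) = √(34.558³/(24·4.782)) = 18.963238
iter 1: u=0.911184  f(a)=+2.025e-01  f'(a)=-5.475e-01  a ← 18.963238 − (+2.025e-01/-5.475e-01) = 19.333086
iter 2: u=0.893753  f(a)=+6.075e-03  f'(a)=-5.151e-01  a ← 19.333086 − (+6.075e-03/-5.151e-01) = 19.344882
iter 3: u=0.893208  f(a)=+5.845e-06  f'(a)=-5.141e-01  a ← 19.344882 − (+5.845e-06/-5.141e-01) = 19.344893
iter 4: u=0.893207  f(a)=+5.421e-12  f'(a)=-5.141e-01  a ← 19.344893 − (+5.421e-12/-5.141e-01) = 19.344893
converged: |Δa| < 1e-12 after 4 iterations
sag = a·(cosh(S/(2a)) − 1) = 19.344893·(cosh(0.893207) − 1) = 8.243760
T_max/T_min = cosh(S/(2a)) = 1.426147

a=19.345 sag=8.244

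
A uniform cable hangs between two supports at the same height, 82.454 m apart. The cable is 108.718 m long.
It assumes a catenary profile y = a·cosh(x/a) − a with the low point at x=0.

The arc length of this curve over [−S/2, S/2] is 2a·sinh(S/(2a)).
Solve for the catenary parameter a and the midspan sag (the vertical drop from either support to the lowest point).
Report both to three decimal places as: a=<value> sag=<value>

a=31.153 sag=31.500

seed: a₀ = √(S³/(24(L−S))) = √(82.454³/(24·26.264)) = 29.821641
iter 1: u=1.382452  f(a)=+2.627e+00  f'(a)=-2.122e+00  a ← 29.821641 − (+2.627e+00/-2.122e+00) = 31.059732
iter 2: u=1.327346  f(a)=+1.725e-01  f'(a)=-1.852e+00  a ← 31.059732 − (+1.725e-01/-1.852e+00) = 31.152873
iter 3: u=1.323377  f(a)=+8.587e-04  f'(a)=-1.833e+00  a ← 31.152873 − (+8.587e-04/-1.833e+00) = 31.153341
iter 4: u=1.323357  f(a)=+2.152e-08  f'(a)=-1.833e+00  a ← 31.153341 − (+2.152e-08/-1.833e+00) = 31.153341
iter 5: u=1.323357  f(a)=+0.000e+00  f'(a)=-1.833e+00  a ← 31.153341 − (+0.000e+00/-1.833e+00) = 31.153341
converged: |Δa| < 1e-12 after 5 iterations
sag = a·(cosh(S/(2a)) − 1) = 31.153341·(cosh(1.323357) − 1) = 31.499923
T_max/T_min = cosh(S/(2a)) = 2.011125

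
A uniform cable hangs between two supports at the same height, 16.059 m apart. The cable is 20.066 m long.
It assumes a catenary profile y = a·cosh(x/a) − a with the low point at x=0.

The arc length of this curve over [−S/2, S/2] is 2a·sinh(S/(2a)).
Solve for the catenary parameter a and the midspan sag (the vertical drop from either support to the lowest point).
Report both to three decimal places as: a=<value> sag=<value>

seed: a₀ = √(S³/(24(L−S))) = √(16.059³/(24·4.007)) = 6.562396
iter 1: u=1.223562  f(a)=+3.109e-01  f'(a)=-1.414e+00  a ← 6.562396 − (+3.109e-01/-1.414e+00) = 6.782230
iter 2: u=1.183903  f(a)=+1.630e-02  f'(a)=-1.269e+00  a ← 6.782230 − (+1.630e-02/-1.269e+00) = 6.795075
iter 3: u=1.181665  f(a)=+5.034e-05  f'(a)=-1.261e+00  a ← 6.795075 − (+5.034e-05/-1.261e+00) = 6.795115
iter 4: u=1.181658  f(a)=+4.832e-10  f'(a)=-1.261e+00  a ← 6.795115 − (+4.832e-10/-1.261e+00) = 6.795115
iter 5: u=1.181658  f(a)=-3.553e-15  f'(a)=-1.261e+00  a ← 6.795115 − (-3.553e-15/-1.261e+00) = 6.795115
converged: |Δa| < 1e-12 after 5 iterations
sag = a·(cosh(S/(2a)) − 1) = 6.795115·(cosh(1.181658) − 1) = 5.322421
T_max/T_min = cosh(S/(2a)) = 1.783272

a=6.795 sag=5.322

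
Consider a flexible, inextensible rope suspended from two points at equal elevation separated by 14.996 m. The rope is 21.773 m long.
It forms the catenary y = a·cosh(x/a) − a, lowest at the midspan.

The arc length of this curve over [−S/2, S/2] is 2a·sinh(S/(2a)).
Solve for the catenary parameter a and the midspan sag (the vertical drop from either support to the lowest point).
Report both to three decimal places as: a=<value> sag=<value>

seed: a₀ = √(S³/(24(L−S))) = √(14.996³/(24·6.777)) = 4.553431
iter 1: u=1.646670  f(a)=+9.804e-01  f'(a)=-3.866e+00  a ← 4.553431 − (+9.804e-01/-3.866e+00) = 4.807029
iter 2: u=1.559799  f(a)=+8.787e-02  f'(a)=-3.201e+00  a ← 4.807029 − (+8.787e-02/-3.201e+00) = 4.834474
iter 3: u=1.550944  f(a)=+8.592e-04  f'(a)=-3.139e+00  a ← 4.834474 − (+8.592e-04/-3.139e+00) = 4.834748
iter 4: u=1.550856  f(a)=+8.393e-08  f'(a)=-3.139e+00  a ← 4.834748 − (+8.393e-08/-3.139e+00) = 4.834748
iter 5: u=1.550856  f(a)=-3.553e-15  f'(a)=-3.139e+00  a ← 4.834748 − (-3.553e-15/-3.139e+00) = 4.834748
converged: |Δa| < 1e-12 after 5 iterations
sag = a·(cosh(S/(2a)) − 1) = 4.834748·(cosh(1.550856) − 1) = 7.077039
T_max/T_min = cosh(S/(2a)) = 2.463786

a=4.835 sag=7.077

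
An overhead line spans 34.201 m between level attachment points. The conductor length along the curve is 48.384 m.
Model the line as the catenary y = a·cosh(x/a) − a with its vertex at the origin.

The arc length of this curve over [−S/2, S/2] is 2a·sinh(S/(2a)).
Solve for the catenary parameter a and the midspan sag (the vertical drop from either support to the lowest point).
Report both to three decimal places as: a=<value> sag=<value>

a=11.460 sag=15.309

seed: a₀ = √(S³/(24(L−S))) = √(34.201³/(24·14.183)) = 10.840980
iter 1: u=1.577394  f(a)=+1.873e+00  f'(a)=-3.328e+00  a ← 10.840980 − (+1.873e+00/-3.328e+00) = 11.403662
iter 2: u=1.499562  f(a)=+1.557e-01  f'(a)=-2.796e+00  a ← 11.403662 − (+1.557e-01/-2.796e+00) = 11.459344
iter 3: u=1.492276  f(a)=+1.291e-03  f'(a)=-2.750e+00  a ← 11.459344 − (+1.291e-03/-2.750e+00) = 11.459814
iter 4: u=1.492214  f(a)=+9.049e-08  f'(a)=-2.749e+00  a ← 11.459814 − (+9.049e-08/-2.749e+00) = 11.459814
iter 5: u=1.492214  f(a)=+0.000e+00  f'(a)=-2.749e+00  a ← 11.459814 − (+0.000e+00/-2.749e+00) = 11.459814
converged: |Δa| < 1e-12 after 5 iterations
sag = a·(cosh(S/(2a)) − 1) = 11.459814·(cosh(1.492214) − 1) = 15.309202
T_max/T_min = cosh(S/(2a)) = 2.335903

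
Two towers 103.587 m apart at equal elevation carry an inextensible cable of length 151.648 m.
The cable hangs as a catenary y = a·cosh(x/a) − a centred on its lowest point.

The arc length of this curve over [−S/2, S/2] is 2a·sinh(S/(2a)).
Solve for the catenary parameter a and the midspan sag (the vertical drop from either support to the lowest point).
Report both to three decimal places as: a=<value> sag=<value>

a=33.007 sag=49.690

seed: a₀ = √(S³/(24(L−S))) = √(103.587³/(24·48.061)) = 31.042441
iter 1: u=1.668474  f(a)=+7.151e+00  f'(a)=-4.049e+00  a ← 31.042441 − (+7.151e+00/-4.049e+00) = 32.808576
iter 2: u=1.578657  f(a)=+6.556e-01  f'(a)=-3.337e+00  a ← 32.808576 − (+6.556e-01/-3.337e+00) = 33.005026
iter 3: u=1.569261  f(a)=+6.741e-03  f'(a)=-3.269e+00  a ← 33.005026 − (+6.741e-03/-3.269e+00) = 33.007088
iter 4: u=1.569163  f(a)=+7.287e-07  f'(a)=-3.268e+00  a ← 33.007088 − (+7.287e-07/-3.268e+00) = 33.007088
iter 5: u=1.569163  f(a)=+2.842e-14  f'(a)=-3.268e+00  a ← 33.007088 − (+2.842e-14/-3.268e+00) = 33.007088
converged: |Δa| < 1e-12 after 5 iterations
sag = a·(cosh(S/(2a)) − 1) = 33.007088·(cosh(1.569163) − 1) = 49.689628
T_max/T_min = cosh(S/(2a)) = 2.505423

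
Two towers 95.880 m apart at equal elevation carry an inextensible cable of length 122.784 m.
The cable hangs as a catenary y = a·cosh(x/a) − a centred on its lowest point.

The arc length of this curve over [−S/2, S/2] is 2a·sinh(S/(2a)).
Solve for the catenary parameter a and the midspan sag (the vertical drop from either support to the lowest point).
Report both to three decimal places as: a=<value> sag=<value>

seed: a₀ = √(S³/(24(L−S))) = √(95.880³/(24·26.904)) = 36.946899
iter 1: u=1.297538  f(a)=+2.358e+00  f'(a)=-1.717e+00  a ← 36.946899 − (+2.358e+00/-1.717e+00) = 38.320252
iter 2: u=1.251036  f(a)=+1.378e-01  f'(a)=-1.521e+00  a ← 38.320252 − (+1.378e-01/-1.521e+00) = 38.410852
iter 3: u=1.248085  f(a)=+5.358e-04  f'(a)=-1.510e+00  a ← 38.410852 − (+5.358e-04/-1.510e+00) = 38.411207
iter 4: u=1.248073  f(a)=+8.166e-09  f'(a)=-1.510e+00  a ← 38.411207 − (+8.166e-09/-1.510e+00) = 38.411207
iter 5: u=1.248073  f(a)=+1.421e-14  f'(a)=-1.510e+00  a ← 38.411207 − (+1.421e-14/-1.510e+00) = 38.411207
converged: |Δa| < 1e-12 after 5 iterations
sag = a·(cosh(S/(2a)) − 1) = 38.411207·(cosh(1.248073) − 1) = 34.007013
T_max/T_min = cosh(S/(2a)) = 1.885341

a=38.411 sag=34.007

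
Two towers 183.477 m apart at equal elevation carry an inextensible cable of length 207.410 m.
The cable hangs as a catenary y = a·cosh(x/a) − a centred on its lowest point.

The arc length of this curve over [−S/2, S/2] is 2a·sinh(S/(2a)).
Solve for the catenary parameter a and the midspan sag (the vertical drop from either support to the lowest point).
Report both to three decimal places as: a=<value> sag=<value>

a=105.668 sag=42.388

seed: a₀ = √(S³/(24(L−S))) = √(183.477³/(24·23.933)) = 103.697492
iter 1: u=0.884674  f(a)=+9.542e-01  f'(a)=-4.987e-01  a ← 103.697492 − (+9.542e-01/-4.987e-01) = 105.610699
iter 2: u=0.868648  f(a)=+2.705e-02  f'(a)=-4.708e-01  a ← 105.610699 − (+2.705e-02/-4.708e-01) = 105.668146
iter 3: u=0.868176  f(a)=+2.314e-05  f'(a)=-4.700e-01  a ← 105.668146 − (+2.314e-05/-4.700e-01) = 105.668195
iter 4: u=0.868175  f(a)=+1.697e-11  f'(a)=-4.700e-01  a ← 105.668195 − (+1.697e-11/-4.700e-01) = 105.668195
converged: |Δa| < 1e-12 after 4 iterations
sag = a·(cosh(S/(2a)) − 1) = 105.668195·(cosh(0.868175) − 1) = 42.387519
T_max/T_min = cosh(S/(2a)) = 1.401138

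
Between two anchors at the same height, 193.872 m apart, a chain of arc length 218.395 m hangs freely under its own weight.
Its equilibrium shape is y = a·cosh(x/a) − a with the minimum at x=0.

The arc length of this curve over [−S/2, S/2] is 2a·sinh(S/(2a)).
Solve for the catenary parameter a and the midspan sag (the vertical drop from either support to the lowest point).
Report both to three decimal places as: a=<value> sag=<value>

a=113.323 sag=44.050

seed: a₀ = √(S³/(24(L−S))) = √(193.872³/(24·24.523)) = 111.270545
iter 1: u=0.871174  f(a)=+9.476e-01  f'(a)=-4.752e-01  a ← 111.270545 − (+9.476e-01/-4.752e-01) = 113.264790
iter 2: u=0.855835  f(a)=+2.607e-02  f'(a)=-4.493e-01  a ← 113.264790 − (+2.607e-02/-4.493e-01) = 113.322820
iter 3: u=0.855397  f(a)=+2.098e-05  f'(a)=-4.486e-01  a ← 113.322820 − (+2.098e-05/-4.486e-01) = 113.322867
iter 4: u=0.855397  f(a)=+1.364e-11  f'(a)=-4.486e-01  a ← 113.322867 − (+1.364e-11/-4.486e-01) = 113.322867
converged: |Δa| < 1e-12 after 4 iterations
sag = a·(cosh(S/(2a)) − 1) = 113.322867·(cosh(0.855397) − 1) = 44.049831
T_max/T_min = cosh(S/(2a)) = 1.388711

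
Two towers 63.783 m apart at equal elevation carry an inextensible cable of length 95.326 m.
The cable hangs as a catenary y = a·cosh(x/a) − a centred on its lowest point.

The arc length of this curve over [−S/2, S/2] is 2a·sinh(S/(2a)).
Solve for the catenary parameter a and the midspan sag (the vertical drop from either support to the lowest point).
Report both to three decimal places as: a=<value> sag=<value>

a=19.756 sag=31.839

seed: a₀ = √(S³/(24(L−S))) = √(63.783³/(24·31.543)) = 18.514001
iter 1: u=1.722561  f(a)=+5.024e+00  f'(a)=-4.532e+00  a ← 18.514001 − (+5.024e+00/-4.532e+00) = 19.622696
iter 2: u=1.625235  f(a)=+4.867e-01  f'(a)=-3.693e+00  a ← 19.622696 − (+4.867e-01/-3.693e+00) = 19.754495
iter 3: u=1.614392  f(a)=+5.649e-03  f'(a)=-3.608e+00  a ← 19.754495 − (+5.649e-03/-3.608e+00) = 19.756061
iter 4: u=1.614264  f(a)=+7.804e-07  f'(a)=-3.607e+00  a ← 19.756061 − (+7.804e-07/-3.607e+00) = 19.756061
iter 5: u=1.614264  f(a)=+4.263e-14  f'(a)=-3.607e+00  a ← 19.756061 − (+4.263e-14/-3.607e+00) = 19.756061
converged: |Δa| < 1e-12 after 5 iterations
sag = a·(cosh(S/(2a)) − 1) = 19.756061·(cosh(1.614264) − 1) = 31.839128
T_max/T_min = cosh(S/(2a)) = 2.611613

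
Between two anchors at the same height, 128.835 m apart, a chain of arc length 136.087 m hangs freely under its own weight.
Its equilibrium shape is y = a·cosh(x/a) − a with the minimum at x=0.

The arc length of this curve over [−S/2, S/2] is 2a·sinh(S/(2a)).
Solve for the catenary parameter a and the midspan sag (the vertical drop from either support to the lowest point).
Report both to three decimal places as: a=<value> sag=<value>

a=111.769 sag=19.083

seed: a₀ = √(S³/(24(L−S))) = √(128.835³/(24·7.252)) = 110.845042
iter 1: u=0.581149  f(a)=+1.235e-01  f'(a)=-1.353e-01  a ← 110.845042 − (+1.235e-01/-1.353e-01) = 111.757323
iter 2: u=0.576405  f(a)=+1.541e-03  f'(a)=-1.320e-01  a ← 111.757323 − (+1.541e-03/-1.320e-01) = 111.768998
iter 3: u=0.576345  f(a)=+2.467e-07  f'(a)=-1.319e-01  a ← 111.768998 − (+2.467e-07/-1.319e-01) = 111.769000
iter 4: u=0.576345  f(a)=+2.842e-14  f'(a)=-1.319e-01  a ← 111.769000 − (+2.842e-14/-1.319e-01) = 111.769000
converged: |Δa| < 1e-12 after 4 iterations
sag = a·(cosh(S/(2a)) − 1) = 111.769000·(cosh(0.576345) − 1) = 19.082929
T_max/T_min = cosh(S/(2a)) = 1.170735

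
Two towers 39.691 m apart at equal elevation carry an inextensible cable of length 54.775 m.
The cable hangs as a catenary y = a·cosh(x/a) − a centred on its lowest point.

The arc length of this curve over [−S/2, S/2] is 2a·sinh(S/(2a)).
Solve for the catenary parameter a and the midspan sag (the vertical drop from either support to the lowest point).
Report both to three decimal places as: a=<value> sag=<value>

a=13.834 sag=16.849

seed: a₀ = √(S³/(24(L−S))) = √(39.691³/(24·15.084)) = 13.142385
iter 1: u=1.510038  f(a)=+1.816e+00  f'(a)=-2.863e+00  a ← 13.142385 − (+1.816e+00/-2.863e+00) = 13.776647
iter 2: u=1.440517  f(a)=+1.397e-01  f'(a)=-2.438e+00  a ← 13.776647 − (+1.397e-01/-2.438e+00) = 13.833964
iter 3: u=1.434549  f(a)=+9.800e-04  f'(a)=-2.404e+00  a ← 13.833964 − (+9.800e-04/-2.404e+00) = 13.834372
iter 4: u=1.434507  f(a)=+4.893e-08  f'(a)=-2.404e+00  a ← 13.834372 − (+4.893e-08/-2.404e+00) = 13.834372
iter 5: u=1.434507  f(a)=+0.000e+00  f'(a)=-2.404e+00  a ← 13.834372 − (+0.000e+00/-2.404e+00) = 13.834372
converged: |Δa| < 1e-12 after 5 iterations
sag = a·(cosh(S/(2a)) − 1) = 13.834372·(cosh(1.434507) − 1) = 16.848930
T_max/T_min = cosh(S/(2a)) = 2.217904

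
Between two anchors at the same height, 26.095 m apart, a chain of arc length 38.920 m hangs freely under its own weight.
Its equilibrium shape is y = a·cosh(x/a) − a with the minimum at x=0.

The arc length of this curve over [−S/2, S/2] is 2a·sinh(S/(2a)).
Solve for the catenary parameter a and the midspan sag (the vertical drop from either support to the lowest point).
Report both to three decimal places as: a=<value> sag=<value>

seed: a₀ = √(S³/(24(L−S))) = √(26.095³/(24·12.825)) = 7.598041
iter 1: u=1.717219  f(a)=+2.029e+00  f'(a)=-4.482e+00  a ← 7.598041 − (+2.029e+00/-4.482e+00) = 8.050794
iter 2: u=1.620648  f(a)=+1.955e-01  f'(a)=-3.657e+00  a ← 8.050794 − (+1.955e-01/-3.657e+00) = 8.104269
iter 3: u=1.609954  f(a)=+2.243e-03  f'(a)=-3.573e+00  a ← 8.104269 − (+2.243e-03/-3.573e+00) = 8.104897
iter 4: u=1.609829  f(a)=+3.025e-07  f'(a)=-3.572e+00  a ← 8.104897 − (+3.025e-07/-3.572e+00) = 8.104897
iter 5: u=1.609829  f(a)=+7.105e-15  f'(a)=-3.572e+00  a ← 8.104897 − (+7.105e-15/-3.572e+00) = 8.104897
converged: |Δa| < 1e-12 after 5 iterations
sag = a·(cosh(S/(2a)) − 1) = 8.104897·(cosh(1.609829) − 1) = 12.975448
T_max/T_min = cosh(S/(2a)) = 2.600939

a=8.105 sag=12.975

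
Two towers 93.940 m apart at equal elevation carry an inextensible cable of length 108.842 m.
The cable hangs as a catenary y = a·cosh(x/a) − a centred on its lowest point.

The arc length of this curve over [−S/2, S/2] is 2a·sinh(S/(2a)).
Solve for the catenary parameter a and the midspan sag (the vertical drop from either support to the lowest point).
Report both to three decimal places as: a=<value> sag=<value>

a=49.251 sag=24.147

seed: a₀ = √(S³/(24(L−S))) = √(93.940³/(24·14.902)) = 48.144639
iter 1: u=0.975602  f(a)=+7.255e-01  f'(a)=-6.800e-01  a ← 48.144639 − (+7.255e-01/-6.800e-01) = 49.211491
iter 2: u=0.954452  f(a)=+2.481e-02  f'(a)=-6.342e-01  a ← 49.211491 − (+2.481e-02/-6.342e-01) = 49.250618
iter 3: u=0.953694  f(a)=+3.131e-05  f'(a)=-6.326e-01  a ← 49.250618 − (+3.131e-05/-6.326e-01) = 49.250668
iter 4: u=0.953693  f(a)=+4.999e-11  f'(a)=-6.326e-01  a ← 49.250668 − (+4.999e-11/-6.326e-01) = 49.250668
iter 5: u=0.953693  f(a)=-2.842e-14  f'(a)=-6.326e-01  a ← 49.250668 − (-2.842e-14/-6.326e-01) = 49.250668
converged: |Δa| < 1e-12 after 5 iterations
sag = a·(cosh(S/(2a)) − 1) = 49.250668·(cosh(0.953693) − 1) = 24.147381
T_max/T_min = cosh(S/(2a)) = 1.490296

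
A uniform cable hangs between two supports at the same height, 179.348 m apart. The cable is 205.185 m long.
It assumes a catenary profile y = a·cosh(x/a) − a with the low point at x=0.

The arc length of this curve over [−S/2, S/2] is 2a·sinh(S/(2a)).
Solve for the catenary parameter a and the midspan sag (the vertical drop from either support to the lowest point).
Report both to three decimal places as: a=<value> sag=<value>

seed: a₀ = √(S³/(24(L−S))) = √(179.348³/(24·25.837)) = 96.453534
iter 1: u=0.929712  f(a)=+1.140e+00  f'(a)=-5.835e-01  a ← 96.453534 − (+1.140e+00/-5.835e-01) = 98.407069
iter 2: u=0.911256  f(a)=+3.555e-02  f'(a)=-5.476e-01  a ← 98.407069 − (+3.555e-02/-5.476e-01) = 98.471989
iter 3: u=0.910655  f(a)=+3.705e-05  f'(a)=-5.465e-01  a ← 98.471989 − (+3.705e-05/-5.465e-01) = 98.472057
iter 4: u=0.910654  f(a)=+4.030e-11  f'(a)=-5.465e-01  a ← 98.472057 − (+4.030e-11/-5.465e-01) = 98.472057
converged: |Δa| < 1e-12 after 4 iterations
sag = a·(cosh(S/(2a)) − 1) = 98.472057·(cosh(0.910654) − 1) = 43.731906
T_max/T_min = cosh(S/(2a)) = 1.444105

a=98.472 sag=43.732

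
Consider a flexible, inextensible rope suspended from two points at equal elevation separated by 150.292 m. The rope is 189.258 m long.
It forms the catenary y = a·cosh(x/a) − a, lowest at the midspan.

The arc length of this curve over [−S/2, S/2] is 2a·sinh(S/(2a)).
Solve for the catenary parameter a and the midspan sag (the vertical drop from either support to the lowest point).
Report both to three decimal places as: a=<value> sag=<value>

a=62.465 sag=50.921

seed: a₀ = √(S³/(24(L−S))) = √(150.292³/(24·38.966)) = 60.249752
iter 1: u=1.247242  f(a)=+3.146e+00  f'(a)=-1.506e+00  a ← 60.249752 − (+3.146e+00/-1.506e+00) = 62.338122
iter 2: u=1.205458  f(a)=+1.709e-01  f'(a)=-1.347e+00  a ← 62.338122 − (+1.709e-01/-1.347e+00) = 62.465074
iter 3: u=1.203008  f(a)=+5.691e-04  f'(a)=-1.338e+00  a ← 62.465074 − (+5.691e-04/-1.338e+00) = 62.465500
iter 4: u=1.203000  f(a)=+6.354e-09  f'(a)=-1.338e+00  a ← 62.465500 − (+6.354e-09/-1.338e+00) = 62.465500
iter 5: u=1.203000  f(a)=+2.842e-14  f'(a)=-1.338e+00  a ← 62.465500 − (+2.842e-14/-1.338e+00) = 62.465500
converged: |Δa| < 1e-12 after 5 iterations
sag = a·(cosh(S/(2a)) − 1) = 62.465500·(cosh(1.203000) − 1) = 50.921388
T_max/T_min = cosh(S/(2a)) = 1.815192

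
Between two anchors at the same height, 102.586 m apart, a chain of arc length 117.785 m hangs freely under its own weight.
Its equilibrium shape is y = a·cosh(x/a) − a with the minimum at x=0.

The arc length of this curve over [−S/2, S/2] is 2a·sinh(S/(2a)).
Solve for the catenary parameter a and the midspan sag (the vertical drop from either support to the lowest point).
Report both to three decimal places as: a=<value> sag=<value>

seed: a₀ = √(S³/(24(L−S))) = √(102.586³/(24·15.199)) = 54.402520
iter 1: u=0.942842  f(a)=+6.900e-01  f'(a)=-6.100e-01  a ← 54.402520 − (+6.900e-01/-6.100e-01) = 55.533660
iter 2: u=0.923638  f(a)=+2.211e-02  f'(a)=-5.715e-01  a ← 55.533660 − (+2.211e-02/-5.715e-01) = 55.572344
iter 3: u=0.922995  f(a)=+2.436e-05  f'(a)=-5.703e-01  a ← 55.572344 − (+2.436e-05/-5.703e-01) = 55.572387
iter 4: u=0.922994  f(a)=+2.963e-11  f'(a)=-5.702e-01  a ← 55.572387 − (+2.963e-11/-5.702e-01) = 55.572387
converged: |Δa| < 1e-12 after 4 iterations
sag = a·(cosh(S/(2a)) − 1) = 55.572387·(cosh(0.922994) − 1) = 25.400551
T_max/T_min = cosh(S/(2a)) = 1.457071

a=55.572 sag=25.401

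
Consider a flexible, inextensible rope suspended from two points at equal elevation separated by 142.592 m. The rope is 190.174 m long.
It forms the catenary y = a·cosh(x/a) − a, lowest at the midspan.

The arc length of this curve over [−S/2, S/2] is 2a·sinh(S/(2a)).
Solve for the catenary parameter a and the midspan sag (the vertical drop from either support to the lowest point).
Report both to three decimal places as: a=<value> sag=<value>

seed: a₀ = √(S³/(24(L−S))) = √(142.592³/(24·47.582)) = 50.386683
iter 1: u=1.414977  f(a)=+4.997e+00  f'(a)=-2.295e+00  a ← 50.386683 − (+4.997e+00/-2.295e+00) = 52.564068
iter 2: u=1.356364  f(a)=+3.422e-01  f'(a)=-1.990e+00  a ← 52.564068 − (+3.422e-01/-1.990e+00) = 52.735968
iter 3: u=1.351943  f(a)=+1.865e-03  f'(a)=-1.969e+00  a ← 52.735968 − (+1.865e-03/-1.969e+00) = 52.736916
iter 4: u=1.351918  f(a)=+5.608e-08  f'(a)=-1.969e+00  a ← 52.736916 − (+5.608e-08/-1.969e+00) = 52.736916
iter 5: u=1.351918  f(a)=+0.000e+00  f'(a)=-1.969e+00  a ← 52.736916 − (+0.000e+00/-1.969e+00) = 52.736916
converged: |Δa| < 1e-12 after 5 iterations
sag = a·(cosh(S/(2a)) − 1) = 52.736916·(cosh(1.351918) − 1) = 55.995415
T_max/T_min = cosh(S/(2a)) = 2.061788

a=52.737 sag=55.995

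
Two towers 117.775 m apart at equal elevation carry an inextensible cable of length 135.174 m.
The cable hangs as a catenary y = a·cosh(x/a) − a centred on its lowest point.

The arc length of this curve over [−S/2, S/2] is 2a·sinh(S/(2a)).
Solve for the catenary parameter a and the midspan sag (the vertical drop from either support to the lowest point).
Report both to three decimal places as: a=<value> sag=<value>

a=63.889 sag=29.115

seed: a₀ = √(S³/(24(L−S))) = √(117.775³/(24·17.399)) = 62.547781
iter 1: u=0.941480  f(a)=+7.876e-01  f'(a)=-6.072e-01  a ← 62.547781 − (+7.876e-01/-6.072e-01) = 63.844768
iter 2: u=0.922354  f(a)=+2.516e-02  f'(a)=-5.690e-01  a ← 63.844768 − (+2.516e-02/-5.690e-01) = 63.888993
iter 3: u=0.921716  f(a)=+2.757e-05  f'(a)=-5.678e-01  a ← 63.888993 − (+2.757e-05/-5.678e-01) = 63.889041
iter 4: u=0.921715  f(a)=+3.317e-11  f'(a)=-5.678e-01  a ← 63.889041 − (+3.317e-11/-5.678e-01) = 63.889041
converged: |Δa| < 1e-12 after 4 iterations
sag = a·(cosh(S/(2a)) − 1) = 63.889041·(cosh(0.921715) − 1) = 29.115325
T_max/T_min = cosh(S/(2a)) = 1.455717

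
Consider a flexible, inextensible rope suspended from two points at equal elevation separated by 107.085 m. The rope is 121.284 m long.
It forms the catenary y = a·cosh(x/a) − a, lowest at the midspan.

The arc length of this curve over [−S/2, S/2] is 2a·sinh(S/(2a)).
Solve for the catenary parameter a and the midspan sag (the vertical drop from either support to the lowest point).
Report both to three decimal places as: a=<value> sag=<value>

seed: a₀ = √(S³/(24(L−S))) = √(107.085³/(24·14.199)) = 60.028634
iter 1: u=0.891949  f(a)=+5.756e-01  f'(a)=-5.118e-01  a ← 60.028634 − (+5.756e-01/-5.118e-01) = 61.153370
iter 2: u=0.875545  f(a)=+1.658e-02  f'(a)=-4.827e-01  a ← 61.153370 − (+1.658e-02/-4.827e-01) = 61.187711
iter 3: u=0.875053  f(a)=+1.465e-05  f'(a)=-4.818e-01  a ← 61.187711 − (+1.465e-05/-4.818e-01) = 61.187742
iter 4: u=0.875053  f(a)=+1.147e-11  f'(a)=-4.818e-01  a ← 61.187742 − (+1.147e-11/-4.818e-01) = 61.187742
converged: |Δa| < 1e-12 after 4 iterations
sag = a·(cosh(S/(2a)) − 1) = 61.187742·(cosh(0.875053) − 1) = 24.959759
T_max/T_min = cosh(S/(2a)) = 1.407921

a=61.188 sag=24.960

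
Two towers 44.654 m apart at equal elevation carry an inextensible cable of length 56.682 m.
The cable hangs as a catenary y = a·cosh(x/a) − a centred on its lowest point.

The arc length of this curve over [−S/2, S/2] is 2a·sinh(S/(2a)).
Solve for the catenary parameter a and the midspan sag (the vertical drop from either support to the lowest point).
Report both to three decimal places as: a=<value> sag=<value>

seed: a₀ = √(S³/(24(L−S))) = √(44.654³/(24·12.028)) = 17.562576
iter 1: u=1.271283  f(a)=+1.010e+00  f'(a)=-1.604e+00  a ← 17.562576 − (+1.010e+00/-1.604e+00) = 18.192279
iter 2: u=1.227279  f(a)=+5.687e-02  f'(a)=-1.428e+00  a ← 18.192279 − (+5.687e-02/-1.428e+00) = 18.232099
iter 3: u=1.224598  f(a)=+2.041e-04  f'(a)=-1.418e+00  a ← 18.232099 − (+2.041e-04/-1.418e+00) = 18.232243
iter 4: u=1.224589  f(a)=+2.648e-09  f'(a)=-1.418e+00  a ← 18.232243 − (+2.648e-09/-1.418e+00) = 18.232243
iter 5: u=1.224589  f(a)=-7.105e-15  f'(a)=-1.418e+00  a ← 18.232243 − (-7.105e-15/-1.418e+00) = 18.232243
converged: |Δa| < 1e-12 after 5 iterations
sag = a·(cosh(S/(2a)) − 1) = 18.232243·(cosh(1.224589) − 1) = 15.466822
T_max/T_min = cosh(S/(2a)) = 1.848322

a=18.232 sag=15.467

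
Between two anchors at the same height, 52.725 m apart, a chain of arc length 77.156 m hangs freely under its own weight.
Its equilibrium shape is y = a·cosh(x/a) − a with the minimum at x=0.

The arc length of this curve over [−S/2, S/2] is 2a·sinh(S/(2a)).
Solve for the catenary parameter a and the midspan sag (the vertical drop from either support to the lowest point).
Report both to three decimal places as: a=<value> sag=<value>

a=16.810 sag=25.271

seed: a₀ = √(S³/(24(L−S))) = √(52.725³/(24·24.431)) = 15.810611
iter 1: u=1.667393  f(a)=+3.630e+00  f'(a)=-4.040e+00  a ← 15.810611 − (+3.630e+00/-4.040e+00) = 16.709201
iter 2: u=1.577724  f(a)=+3.325e-01  f'(a)=-3.331e+00  a ← 16.709201 − (+3.325e-01/-3.331e+00) = 16.809017
iter 3: u=1.568355  f(a)=+3.410e-03  f'(a)=-3.263e+00  a ← 16.809017 − (+3.410e-03/-3.263e+00) = 16.810062
iter 4: u=1.568257  f(a)=+3.668e-07  f'(a)=-3.262e+00  a ← 16.810062 − (+3.668e-07/-3.262e+00) = 16.810063
iter 5: u=1.568257  f(a)=+0.000e+00  f'(a)=-3.262e+00  a ← 16.810063 − (+0.000e+00/-3.262e+00) = 16.810063
converged: |Δa| < 1e-12 after 5 iterations
sag = a·(cosh(S/(2a)) − 1) = 16.810063·(cosh(1.568257) − 1) = 25.271291
T_max/T_min = cosh(S/(2a)) = 2.503343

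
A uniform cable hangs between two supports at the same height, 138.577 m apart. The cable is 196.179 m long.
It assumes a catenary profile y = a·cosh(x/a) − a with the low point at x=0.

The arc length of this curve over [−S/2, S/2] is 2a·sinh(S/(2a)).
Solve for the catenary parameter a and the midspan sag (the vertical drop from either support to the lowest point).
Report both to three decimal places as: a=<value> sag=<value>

seed: a₀ = √(S³/(24(L−S))) = √(138.577³/(24·57.602)) = 43.874515
iter 1: u=1.579243  f(a)=+7.625e+00  f'(a)=-3.342e+00  a ← 43.874515 − (+7.625e+00/-3.342e+00) = 46.156159
iter 2: u=1.501176  f(a)=+6.351e-01  f'(a)=-2.806e+00  a ← 46.156159 − (+6.351e-01/-2.806e+00) = 46.382498
iter 3: u=1.493850  f(a)=+5.292e-03  f'(a)=-2.760e+00  a ← 46.382498 − (+5.292e-03/-2.760e+00) = 46.384415
iter 4: u=1.493788  f(a)=+3.742e-07  f'(a)=-2.759e+00  a ← 46.384415 − (+3.742e-07/-2.759e+00) = 46.384416
iter 5: u=1.493788  f(a)=+5.684e-14  f'(a)=-2.759e+00  a ← 46.384416 − (+5.684e-14/-2.759e+00) = 46.384416
converged: |Δa| < 1e-12 after 5 iterations
sag = a·(cosh(S/(2a)) − 1) = 46.384416·(cosh(1.493788) − 1) = 62.119336
T_max/T_min = cosh(S/(2a)) = 2.339229

a=46.384 sag=62.119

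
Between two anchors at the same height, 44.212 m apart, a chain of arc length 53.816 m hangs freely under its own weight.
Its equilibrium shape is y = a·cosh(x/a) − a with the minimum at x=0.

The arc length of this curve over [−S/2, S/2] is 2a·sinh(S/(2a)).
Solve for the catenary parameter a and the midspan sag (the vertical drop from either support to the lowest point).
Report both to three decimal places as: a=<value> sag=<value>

a=19.965 sag=13.541

seed: a₀ = √(S³/(24(L−S))) = √(44.212³/(24·9.604)) = 19.363263
iter 1: u=1.141646  f(a)=+6.456e-01  f'(a)=-1.127e+00  a ← 19.363263 − (+6.456e-01/-1.127e+00) = 19.935933
iter 2: u=1.108852  f(a)=+2.975e-02  f'(a)=-1.026e+00  a ← 19.935933 − (+2.975e-02/-1.026e+00) = 19.964938
iter 3: u=1.107241  f(a)=+6.992e-05  f'(a)=-1.021e+00  a ← 19.964938 − (+6.992e-05/-1.021e+00) = 19.965006
iter 4: u=1.107237  f(a)=+3.882e-10  f'(a)=-1.021e+00  a ← 19.965006 − (+3.882e-10/-1.021e+00) = 19.965006
iter 5: u=1.107237  f(a)=+7.105e-15  f'(a)=-1.021e+00  a ← 19.965006 − (+7.105e-15/-1.021e+00) = 19.965006
converged: |Δa| < 1e-12 after 5 iterations
sag = a·(cosh(S/(2a)) − 1) = 19.965006·(cosh(1.107237) − 1) = 13.540843
T_max/T_min = cosh(S/(2a)) = 1.678229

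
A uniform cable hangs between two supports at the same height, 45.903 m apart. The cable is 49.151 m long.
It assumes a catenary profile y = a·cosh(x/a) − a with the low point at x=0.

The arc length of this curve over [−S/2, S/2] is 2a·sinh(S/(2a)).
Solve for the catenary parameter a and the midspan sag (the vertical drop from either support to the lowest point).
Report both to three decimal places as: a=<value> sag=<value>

a=35.593 sag=7.660

seed: a₀ = √(S³/(24(L−S))) = √(45.903³/(24·3.248)) = 35.224754
iter 1: u=0.651573  f(a)=+6.965e-02  f'(a)=-1.924e-01  a ← 35.224754 − (+6.965e-02/-1.924e-01) = 35.586814
iter 2: u=0.644944  f(a)=+1.088e-03  f'(a)=-1.864e-01  a ← 35.586814 − (+1.088e-03/-1.864e-01) = 35.592654
iter 3: u=0.644838  f(a)=+2.752e-07  f'(a)=-1.863e-01  a ← 35.592654 − (+2.752e-07/-1.863e-01) = 35.592655
iter 4: u=0.644838  f(a)=+2.132e-14  f'(a)=-1.863e-01  a ← 35.592655 − (+2.132e-14/-1.863e-01) = 35.592655
converged: |Δa| < 1e-12 after 4 iterations
sag = a·(cosh(S/(2a)) − 1) = 35.592655·(cosh(0.644838) − 1) = 7.660001
T_max/T_min = cosh(S/(2a)) = 1.215213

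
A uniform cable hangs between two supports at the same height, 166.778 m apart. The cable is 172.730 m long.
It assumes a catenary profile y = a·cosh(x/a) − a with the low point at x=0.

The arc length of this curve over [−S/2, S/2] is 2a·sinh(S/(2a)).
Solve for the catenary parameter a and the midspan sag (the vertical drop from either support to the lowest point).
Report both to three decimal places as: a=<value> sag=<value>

seed: a₀ = √(S³/(24(L−S))) = √(166.778³/(24·5.952)) = 180.206752
iter 1: u=0.462741  f(a)=+6.405e-02  f'(a)=-6.748e-02  a ← 180.206752 − (+6.405e-02/-6.748e-02) = 181.155893
iter 2: u=0.460316  f(a)=+5.096e-04  f'(a)=-6.641e-02  a ← 181.155893 − (+5.096e-04/-6.641e-02) = 181.163565
iter 3: u=0.460297  f(a)=+3.283e-08  f'(a)=-6.640e-02  a ← 181.163565 − (+3.283e-08/-6.640e-02) = 181.163566
iter 4: u=0.460297  f(a)=+2.842e-14  f'(a)=-6.640e-02  a ← 181.163566 − (+2.842e-14/-6.640e-02) = 181.163566
converged: |Δa| < 1e-12 after 4 iterations
sag = a·(cosh(S/(2a)) − 1) = 181.163566·(cosh(0.460297) − 1) = 19.533098
T_max/T_min = cosh(S/(2a)) = 1.107820

a=181.164 sag=19.533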